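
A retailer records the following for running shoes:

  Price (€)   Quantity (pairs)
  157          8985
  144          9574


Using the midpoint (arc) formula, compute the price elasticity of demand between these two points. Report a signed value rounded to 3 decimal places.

-0.735

%ΔQ = (9574 − 8985) / [(8985 + 9574)/2] = 589/9279.5 = 0.063473…
%ΔP = (144 − 157) / [(157 + 144)/2] = -13/150.5 = -0.086378…
Arc Ed = %ΔQ / %ΔP = (589/9279.5) / (-13/150.5) = -0.73482…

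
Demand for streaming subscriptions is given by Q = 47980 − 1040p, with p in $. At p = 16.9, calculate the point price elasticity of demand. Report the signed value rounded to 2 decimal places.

dQ/dp = −1040. At p = 16.9, Q = 47980 − 1040(16.9) = 30404.
Ed = (dQ/dp)·(p/Q) = −1040 × (16.9/30404) = -0.5780…

-0.58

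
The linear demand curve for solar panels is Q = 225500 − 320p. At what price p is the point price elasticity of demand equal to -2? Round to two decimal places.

469.79

Ed = −320p/(225500 − 320p). Set this equal to -2:
320p = 2·(225500 − 320p) ⇒ 320p(1 + 2) = 2·225500
p = 2·225500 / (320·3) = 469.7916…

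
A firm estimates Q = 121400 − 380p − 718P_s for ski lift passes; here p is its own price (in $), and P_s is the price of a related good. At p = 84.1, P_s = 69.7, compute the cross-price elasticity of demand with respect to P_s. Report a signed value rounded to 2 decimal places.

-1.27

At the given values, Q = 121400 − 380(84.1) − 718(69.7) = 39397.4.
∂Q/∂P_s = -718.
E = (-718) × (69.7/39397.4) = -1.2702…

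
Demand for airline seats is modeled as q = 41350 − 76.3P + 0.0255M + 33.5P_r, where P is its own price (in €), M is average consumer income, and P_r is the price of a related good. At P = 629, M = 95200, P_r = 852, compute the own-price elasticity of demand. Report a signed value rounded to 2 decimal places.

-1.97

At the given values, q = 41350 − 76.3(629) + 0.0255(95200) + 33.5(852) = 24326.9.
∂q/∂P = −76.3.
E = (-76.3) × (629/24326.9) = -1.9728…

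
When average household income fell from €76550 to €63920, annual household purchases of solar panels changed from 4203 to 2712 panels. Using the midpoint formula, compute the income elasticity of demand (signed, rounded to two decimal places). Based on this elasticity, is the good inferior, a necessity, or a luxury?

%ΔQ = (2712 − 4203)/[( 4203 + 2712)/2] = -1491/3457.5 = -0.431236…
%ΔIncome = (63920 − 76550)/[( 76550 + 63920)/2] = -12630/70235 = -0.179824…
E_income = (-1491/3457.5) / (-12630/70235) = 2.3980…
E_income > 1 ⇒ normal good, luxury.

2.40; luxury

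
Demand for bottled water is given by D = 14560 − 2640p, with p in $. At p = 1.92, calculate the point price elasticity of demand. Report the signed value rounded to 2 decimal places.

dD/dp = −2640. At p = 1.92, D = 14560 − 2640(1.92) = 9491.2.
Ed = (dD/dp)·(p/D) = −2640 × (1.92/9491.2) = -0.5340…

-0.53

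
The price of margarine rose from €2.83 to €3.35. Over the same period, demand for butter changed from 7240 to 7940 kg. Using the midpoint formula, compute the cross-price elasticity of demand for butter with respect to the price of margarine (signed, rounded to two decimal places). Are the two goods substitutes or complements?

0.55; substitutes

%ΔQ_{butter} = (7940 − 7240)/avg = 700/7590 = 0.092226…
%ΔP_{margarine} = (3.35 − 2.83)/avg = 0.52/3.09 = 0.168284…
E_cross = (700/7590) / (0.52/3.09) = 0.5480…
E_cross > 0 ⇒ the goods are substitutes.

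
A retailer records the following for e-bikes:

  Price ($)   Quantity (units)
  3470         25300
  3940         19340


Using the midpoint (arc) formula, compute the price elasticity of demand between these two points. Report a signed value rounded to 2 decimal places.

%ΔQ = (19340 − 25300) / [(25300 + 19340)/2] = -5960/22320 = -0.267025…
%ΔP = (3940 − 3470) / [(3470 + 3940)/2] = 470/3705 = 0.126855…
Arc Ed = %ΔQ / %ΔP = (-5960/22320) / (470/3705) = -2.1049…

-2.10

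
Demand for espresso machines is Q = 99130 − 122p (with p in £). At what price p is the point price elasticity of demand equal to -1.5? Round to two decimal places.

Ed = −122p/(99130 − 122p). Set this equal to -1.5:
122p = 1.5·(99130 − 122p) ⇒ 122p(1 + 1.5) = 1.5·99130
p = 1.5·99130 / (122·2.5) = 487.5245…

487.52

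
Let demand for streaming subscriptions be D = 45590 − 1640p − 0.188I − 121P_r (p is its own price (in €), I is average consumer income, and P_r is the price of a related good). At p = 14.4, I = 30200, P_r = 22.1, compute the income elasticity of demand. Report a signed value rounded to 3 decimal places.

-0.417

At the given values, D = 45590 − 1640(14.4) − 0.188(30200) − 121(22.1) = 13622.3.
∂D/∂I = -0.188.
E = (-0.188) × (30200/13622.3) = -0.41678…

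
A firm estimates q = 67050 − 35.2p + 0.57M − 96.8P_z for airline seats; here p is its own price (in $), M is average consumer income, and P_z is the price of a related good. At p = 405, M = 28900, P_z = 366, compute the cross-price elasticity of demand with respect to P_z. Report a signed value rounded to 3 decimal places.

-1.047

At the given values, q = 67050 − 35.2(405) + 0.57(28900) − 96.8(366) = 33838.2.
∂q/∂P_z = -96.8.
E = (-96.8) × (366/33838.2) = -1.04700…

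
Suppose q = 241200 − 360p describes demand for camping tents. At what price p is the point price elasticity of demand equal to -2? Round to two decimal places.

Ed = −360p/(241200 − 360p). Set this equal to -2:
360p = 2·(241200 − 360p) ⇒ 360p(1 + 2) = 2·241200
p = 2·241200 / (360·3) = 446.6666…

446.67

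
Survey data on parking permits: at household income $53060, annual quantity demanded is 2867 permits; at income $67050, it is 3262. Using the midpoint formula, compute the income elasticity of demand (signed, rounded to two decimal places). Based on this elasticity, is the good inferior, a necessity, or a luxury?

0.55; necessity

%ΔQ = (3262 − 2867)/[( 2867 + 3262)/2] = 395/3064.5 = 0.128895…
%ΔIncome = (67050 − 53060)/[( 53060 + 67050)/2] = 13990/60055 = 0.232953…
E_income = (395/3064.5) / (13990/60055) = 0.5533…
0 < E_income < 1 ⇒ normal good, necessity.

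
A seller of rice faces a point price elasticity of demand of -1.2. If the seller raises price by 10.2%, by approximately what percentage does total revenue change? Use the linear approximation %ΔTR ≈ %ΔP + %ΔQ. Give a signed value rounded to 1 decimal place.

-2.0%

%ΔQ ≈ Ed × %ΔP = (-1.2) × (+10.2%) = -12.2400%
%ΔTR ≈ %ΔP + %ΔQ = (+10.2%) + (-12.2400%) = -2.0400%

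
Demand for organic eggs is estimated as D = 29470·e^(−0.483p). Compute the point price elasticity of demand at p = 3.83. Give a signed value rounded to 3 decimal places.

dD/dp = −0.483·D = -2238.36. At p = 3.83, D = 4634.29.
Ed = (dD/dp)·(p/D) = (-2238.36) × (3.83/4634.29) = -1.84989

-1.850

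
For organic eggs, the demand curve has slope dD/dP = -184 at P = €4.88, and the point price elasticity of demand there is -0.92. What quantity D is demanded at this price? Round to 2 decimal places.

Ed = (dD/dP)·(P/D) ⇒ D = (dD/dP)·P/Ed = (-184)·4.88/(-0.92) = 976

976.00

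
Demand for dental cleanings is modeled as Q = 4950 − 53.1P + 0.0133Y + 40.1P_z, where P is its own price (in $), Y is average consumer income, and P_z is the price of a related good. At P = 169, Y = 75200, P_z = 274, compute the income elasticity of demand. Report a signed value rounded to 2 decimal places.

At the given values, Q = 4950 − 53.1(169) + 0.0133(75200) + 40.1(274) = 7963.66.
∂Q/∂Y = 0.0133.
E = (0.0133) × (75200/7963.66) = 0.1255…

0.13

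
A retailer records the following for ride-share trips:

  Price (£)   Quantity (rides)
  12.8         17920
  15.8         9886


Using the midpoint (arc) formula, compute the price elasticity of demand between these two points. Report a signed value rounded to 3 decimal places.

%ΔQ = (9886 − 17920) / [(17920 + 9886)/2] = -8034/13903 = -0.577860…
%ΔP = (15.8 − 12.8) / [(12.8 + 15.8)/2] = 3/14.3 = 0.209790…
Arc Ed = %ΔQ / %ΔP = (-8034/13903) / (3/14.3) = -2.75447…

-2.754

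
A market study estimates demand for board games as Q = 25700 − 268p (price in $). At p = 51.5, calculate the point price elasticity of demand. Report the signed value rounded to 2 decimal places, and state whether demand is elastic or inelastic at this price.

-1.16; elastic

dQ/dp = −268. At p = 51.5, Q = 25700 − 268(51.5) = 11898.
Ed = (dQ/dp)·(p/Q) = −268 × (51.5/11898) = -1.1600…
|Ed| = 1.16 > 1, so demand is elastic.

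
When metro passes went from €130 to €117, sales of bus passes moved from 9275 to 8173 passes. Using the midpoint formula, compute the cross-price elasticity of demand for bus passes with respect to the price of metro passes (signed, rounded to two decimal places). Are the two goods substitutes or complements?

1.20; substitutes

%ΔQ_{bus passes} = (8173 − 9275)/avg = -1102/8724 = -0.126318…
%ΔP_{metro passes} = (117 − 130)/avg = -13/123.5 = -0.105263…
E_cross = (-1102/8724) / (-13/123.5) = 1.2000…
E_cross > 0 ⇒ the goods are substitutes.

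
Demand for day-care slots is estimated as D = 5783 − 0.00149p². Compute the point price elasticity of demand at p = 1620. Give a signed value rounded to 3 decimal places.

-4.176

dD/dp = −2·0.00149·p = -4.8276. At p = 1620, D = 1872.644.
Ed = (dD/dp)·(p/D) = (-4.8276) × (1620/1872.644) = -4.17629…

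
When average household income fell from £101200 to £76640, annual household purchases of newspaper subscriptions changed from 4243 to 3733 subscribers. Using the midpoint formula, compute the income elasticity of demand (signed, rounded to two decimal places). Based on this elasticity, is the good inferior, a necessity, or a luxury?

0.46; necessity

%ΔQ = (3733 − 4243)/[( 4243 + 3733)/2] = -510/3988 = -0.127883…
%ΔIncome = (76640 − 101200)/[( 101200 + 76640)/2] = -24560/88920 = -0.276203…
E_income = (-510/3988) / (-24560/88920) = 0.4630…
0 < E_income < 1 ⇒ normal good, necessity.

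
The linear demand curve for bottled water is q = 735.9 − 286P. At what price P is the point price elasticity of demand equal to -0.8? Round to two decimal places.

1.14

Ed = −286P/(735.9 − 286P). Set this equal to -0.8:
286P = 0.8·(735.9 − 286P) ⇒ 286P(1 + 0.8) = 0.8·735.9
P = 0.8·735.9 / (286·1.8) = 1.1435…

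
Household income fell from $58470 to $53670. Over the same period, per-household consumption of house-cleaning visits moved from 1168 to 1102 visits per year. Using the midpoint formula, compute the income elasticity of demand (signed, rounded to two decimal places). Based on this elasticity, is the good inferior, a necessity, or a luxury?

%ΔQ = (1102 − 1168)/[( 1168 + 1102)/2] = -66/1135 = -0.058149…
%ΔIncome = (53670 − 58470)/[( 58470 + 53670)/2] = -4800/56070 = -0.085607…
E_income = (-66/1135) / (-4800/56070) = 0.6792…
0 < E_income < 1 ⇒ normal good, necessity.

0.68; necessity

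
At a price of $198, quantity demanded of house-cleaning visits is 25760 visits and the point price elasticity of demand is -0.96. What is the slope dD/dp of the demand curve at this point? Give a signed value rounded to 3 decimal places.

Ed = (dD/dp)·(p/D) ⇒ dD/dp = Ed·D/p = (-0.96)·25760/198 = -124.89696…

-124.897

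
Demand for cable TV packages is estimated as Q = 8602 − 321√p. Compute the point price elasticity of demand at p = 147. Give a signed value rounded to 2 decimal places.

dQ/dp = −321/(2√p) = -13.2378. At p = 147, Q = 4710.08.
Ed = (dQ/dp)·(p/Q) = (-13.2378) × (147/4710.08) = -0.4131…

-0.41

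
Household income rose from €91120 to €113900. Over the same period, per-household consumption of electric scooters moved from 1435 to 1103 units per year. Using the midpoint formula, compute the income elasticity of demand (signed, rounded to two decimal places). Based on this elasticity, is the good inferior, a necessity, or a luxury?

%ΔQ = (1103 − 1435)/[( 1435 + 1103)/2] = -332/1269 = -0.261623…
%ΔIncome = (113900 − 91120)/[( 91120 + 113900)/2] = 22780/102510 = 0.222222…
E_income = (-332/1269) / (22780/102510) = -1.1773…
E_income < 0 ⇒ inferior good.

-1.18; inferior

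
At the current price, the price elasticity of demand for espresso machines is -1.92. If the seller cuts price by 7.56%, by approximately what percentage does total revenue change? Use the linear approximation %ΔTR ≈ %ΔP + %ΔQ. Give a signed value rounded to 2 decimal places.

+6.96%

%ΔQ ≈ Ed × %ΔP = (-1.92) × (-7.56%) = +14.5152%
%ΔTR ≈ %ΔP + %ΔQ = (-7.56%) + (+14.5152%) = +6.9552%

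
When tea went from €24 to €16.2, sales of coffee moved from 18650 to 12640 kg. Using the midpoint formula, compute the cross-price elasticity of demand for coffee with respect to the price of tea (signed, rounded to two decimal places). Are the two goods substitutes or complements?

%ΔQ_{coffee} = (12640 − 18650)/avg = -6010/15645 = -0.384148…
%ΔP_{tea} = (16.2 − 24)/avg = -7.8/20.1 = -0.388059…
E_cross = (-6010/15645) / (-7.8/20.1) = 0.9899…
E_cross > 0 ⇒ the goods are substitutes.

0.99; substitutes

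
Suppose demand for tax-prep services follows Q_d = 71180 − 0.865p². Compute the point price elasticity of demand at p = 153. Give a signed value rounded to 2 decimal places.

-0.80

dQ_d/dp = −2·0.865·p = -264.69. At p = 153, Q_d = 50931.215.
Ed = (dQ_d/dp)·(p/Q_d) = (-264.69) × (153/50931.215) = -0.7951…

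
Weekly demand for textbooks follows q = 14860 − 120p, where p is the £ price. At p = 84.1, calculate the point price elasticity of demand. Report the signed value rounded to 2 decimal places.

dq/dp = −120. At p = 84.1, q = 14860 − 120(84.1) = 4768.
Ed = (dq/dp)·(p/q) = −120 × (84.1/4768) = -2.1166…

-2.12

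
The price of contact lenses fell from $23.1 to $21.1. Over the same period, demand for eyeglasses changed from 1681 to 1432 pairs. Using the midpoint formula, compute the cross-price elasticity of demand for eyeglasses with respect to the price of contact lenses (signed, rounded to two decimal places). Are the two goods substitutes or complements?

1.77; substitutes

%ΔQ_{eyeglasses} = (1432 − 1681)/avg = -249/1556.5 = -0.159974…
%ΔP_{contact lenses} = (21.1 − 23.1)/avg = -2/22.1 = -0.090497…
E_cross = (-249/1556.5) / (-2/22.1) = 1.7677…
E_cross > 0 ⇒ the goods are substitutes.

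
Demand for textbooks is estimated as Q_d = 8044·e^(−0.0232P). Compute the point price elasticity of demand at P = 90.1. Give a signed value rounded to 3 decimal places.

-2.090

dQ_d/dP = −0.0232·Q_d = -23.0752. At P = 90.1, Q_d = 994.621.
Ed = (dQ_d/dP)·(P/Q_d) = (-23.0752) × (90.1/994.621) = -2.09032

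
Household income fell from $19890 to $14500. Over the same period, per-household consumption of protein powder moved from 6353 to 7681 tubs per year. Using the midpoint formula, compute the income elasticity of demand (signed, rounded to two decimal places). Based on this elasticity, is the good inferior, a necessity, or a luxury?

-0.60; inferior

%ΔQ = (7681 − 6353)/[( 6353 + 7681)/2] = 1328/7017 = 0.189254…
%ΔIncome = (14500 − 19890)/[( 19890 + 14500)/2] = -5390/17195 = -0.313463…
E_income = (1328/7017) / (-5390/17195) = -0.6037…
E_income < 0 ⇒ inferior good.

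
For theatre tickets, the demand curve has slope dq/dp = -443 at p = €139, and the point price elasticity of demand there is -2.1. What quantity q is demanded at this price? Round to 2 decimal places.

Ed = (dq/dp)·(p/q) ⇒ q = (dq/dp)·p/Ed = (-443)·139/(-2.1) = 29322.3809…

29322.38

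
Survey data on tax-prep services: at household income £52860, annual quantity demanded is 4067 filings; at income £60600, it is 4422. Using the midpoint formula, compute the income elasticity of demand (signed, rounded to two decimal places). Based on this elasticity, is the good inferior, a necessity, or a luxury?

%ΔQ = (4422 − 4067)/[( 4067 + 4422)/2] = 355/4244.5 = 0.083637…
%ΔIncome = (60600 − 52860)/[( 52860 + 60600)/2] = 7740/56730 = 0.136435…
E_income = (355/4244.5) / (7740/56730) = 0.6130…
0 < E_income < 1 ⇒ normal good, necessity.

0.61; necessity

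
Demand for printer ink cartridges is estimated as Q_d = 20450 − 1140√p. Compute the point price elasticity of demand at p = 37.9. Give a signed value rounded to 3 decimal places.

dQ_d/dp = −1140/(2√p) = -92.5881. At p = 37.9, Q_d = 13431.8.
Ed = (dQ_d/dp)·(p/Q_d) = (-92.5881) × (37.9/13431.8) = -0.26125…

-0.261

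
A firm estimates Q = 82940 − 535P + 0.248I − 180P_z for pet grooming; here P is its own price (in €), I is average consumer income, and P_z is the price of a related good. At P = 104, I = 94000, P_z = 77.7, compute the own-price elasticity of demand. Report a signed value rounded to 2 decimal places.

-1.52

At the given values, Q = 82940 − 535(104) + 0.248(94000) − 180(77.7) = 36626.
∂Q/∂P = −535.
E = (-535) × (104/36626) = -1.5191…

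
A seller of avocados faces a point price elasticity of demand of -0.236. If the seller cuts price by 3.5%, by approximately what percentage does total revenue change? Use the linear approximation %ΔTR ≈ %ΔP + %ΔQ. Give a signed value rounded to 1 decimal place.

%ΔQ ≈ Ed × %ΔP = (-0.236) × (-3.5%) = +0.8260%
%ΔTR ≈ %ΔP + %ΔQ = (-3.5%) + (+0.8260%) = -2.6740%

-2.7%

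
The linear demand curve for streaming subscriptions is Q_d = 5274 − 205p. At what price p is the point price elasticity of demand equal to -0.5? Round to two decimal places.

Ed = −205p/(5274 − 205p). Set this equal to -0.5:
205p = 0.5·(5274 − 205p) ⇒ 205p(1 + 0.5) = 0.5·5274
p = 0.5·5274 / (205·1.5) = 8.5756…

8.58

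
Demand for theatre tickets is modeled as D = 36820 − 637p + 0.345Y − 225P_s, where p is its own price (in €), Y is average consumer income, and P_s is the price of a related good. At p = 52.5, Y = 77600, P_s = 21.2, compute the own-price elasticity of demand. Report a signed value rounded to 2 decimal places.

At the given values, D = 36820 − 637(52.5) + 0.345(77600) − 225(21.2) = 25379.5.
∂D/∂p = −637.
E = (-637) × (52.5/25379.5) = -1.3176…

-1.32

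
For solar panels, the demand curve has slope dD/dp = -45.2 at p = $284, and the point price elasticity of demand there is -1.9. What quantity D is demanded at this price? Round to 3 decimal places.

6756.211

Ed = (dD/dp)·(p/D) ⇒ D = (dD/dp)·p/Ed = (-45.2)·284/(-1.9) = 6756.21052…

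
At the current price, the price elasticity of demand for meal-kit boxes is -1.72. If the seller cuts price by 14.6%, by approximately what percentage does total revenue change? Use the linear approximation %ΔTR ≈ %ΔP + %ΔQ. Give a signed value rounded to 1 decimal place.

%ΔQ ≈ Ed × %ΔP = (-1.72) × (-14.6%) = +25.1120%
%ΔTR ≈ %ΔP + %ΔQ = (-14.6%) + (+25.1120%) = +10.5120%

+10.5%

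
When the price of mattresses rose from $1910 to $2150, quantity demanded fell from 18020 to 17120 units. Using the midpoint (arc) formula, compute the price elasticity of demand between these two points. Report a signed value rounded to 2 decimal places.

-0.43

%ΔQ = (17120 − 18020) / [(18020 + 17120)/2] = -900/17570 = -0.051223…
%ΔP = (2150 − 1910) / [(1910 + 2150)/2] = 240/2030 = 0.118226…
Arc Ed = %ΔQ / %ΔP = (-900/17570) / (240/2030) = -0.4332…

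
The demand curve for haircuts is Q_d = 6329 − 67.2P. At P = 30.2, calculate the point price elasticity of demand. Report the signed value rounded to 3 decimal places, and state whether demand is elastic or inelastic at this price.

-0.472; inelastic

dQ_d/dP = −67.2. At P = 30.2, Q_d = 6329 − 67.2(30.2) = 4299.56.
Ed = (dQ_d/dP)·(P/Q_d) = −67.2 × (30.2/4299.56) = -0.47201…
|Ed| = 0.472 < 1, so demand is inelastic.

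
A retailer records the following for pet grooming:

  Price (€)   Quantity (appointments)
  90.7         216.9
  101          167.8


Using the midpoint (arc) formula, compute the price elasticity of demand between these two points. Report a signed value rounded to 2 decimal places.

%ΔQ = (167.8 − 216.9) / [(216.9 + 167.8)/2] = -49.1/192.35 = -0.255263…
%ΔP = (101 − 90.7) / [(90.7 + 101)/2] = 10.3/95.85 = 0.107459…
Arc Ed = %ΔQ / %ΔP = (-49.1/192.35) / (10.3/95.85) = -2.3754…

-2.38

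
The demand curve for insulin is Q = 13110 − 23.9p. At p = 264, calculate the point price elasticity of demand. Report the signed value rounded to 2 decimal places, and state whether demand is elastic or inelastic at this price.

dQ/dp = −23.9. At p = 264, Q = 13110 − 23.9(264) = 6800.4.
Ed = (dQ/dp)·(p/Q) = −23.9 × (264/6800.4) = -0.9278…
|Ed| = 0.93 < 1, so demand is inelastic.

-0.93; inelastic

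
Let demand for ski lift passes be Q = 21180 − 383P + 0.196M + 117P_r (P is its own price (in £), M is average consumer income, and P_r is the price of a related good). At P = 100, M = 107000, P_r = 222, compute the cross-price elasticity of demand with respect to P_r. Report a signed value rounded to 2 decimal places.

At the given values, Q = 21180 − 383(100) + 0.196(107000) + 117(222) = 29826.
∂Q/∂P_r = 117.
E = (117) × (222/29826) = 0.8708…

0.87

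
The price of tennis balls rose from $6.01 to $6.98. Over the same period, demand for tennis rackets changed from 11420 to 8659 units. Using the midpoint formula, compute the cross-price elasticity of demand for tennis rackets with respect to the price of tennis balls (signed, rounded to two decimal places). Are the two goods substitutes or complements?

%ΔQ_{tennis rackets} = (8659 − 11420)/avg = -2761/10039.5 = -0.275013…
%ΔP_{tennis balls} = (6.98 − 6.01)/avg = 0.97/6.495 = 0.149345…
E_cross = (-2761/10039.5) / (0.97/6.495) = -1.8414…
E_cross < 0 ⇒ the goods are complements.

-1.84; complements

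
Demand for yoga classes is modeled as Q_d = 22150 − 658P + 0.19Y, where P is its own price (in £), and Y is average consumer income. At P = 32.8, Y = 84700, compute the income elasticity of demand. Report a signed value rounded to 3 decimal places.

0.966

At the given values, Q_d = 22150 − 658(32.8) + 0.19(84700) = 16660.6.
∂Q_d/∂Y = 0.19.
E = (0.19) × (84700/16660.6) = 0.96593…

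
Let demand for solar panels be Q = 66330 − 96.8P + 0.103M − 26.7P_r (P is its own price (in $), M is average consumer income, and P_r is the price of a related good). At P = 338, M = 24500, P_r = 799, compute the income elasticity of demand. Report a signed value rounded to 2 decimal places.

At the given values, Q = 66330 − 96.8(338) + 0.103(24500) − 26.7(799) = 14801.8.
∂Q/∂M = 0.103.
E = (0.103) × (24500/14801.8) = 0.1704…

0.17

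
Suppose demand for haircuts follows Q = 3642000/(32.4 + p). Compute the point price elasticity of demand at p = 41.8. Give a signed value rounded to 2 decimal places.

-0.56

dQ/dp = −3642000/(32.4 + p)² = -661.503. At p = 41.8, Q = 49083.6.
Ed = (dQ/dp)·(p/Q) = (-661.503) × (41.8/49083.6) = -0.5633…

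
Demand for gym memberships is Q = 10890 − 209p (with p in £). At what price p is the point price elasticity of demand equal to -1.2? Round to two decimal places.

28.42

Ed = −209p/(10890 − 209p). Set this equal to -1.2:
209p = 1.2·(10890 − 209p) ⇒ 209p(1 + 1.2) = 1.2·10890
p = 1.2·10890 / (209·2.2) = 28.4210…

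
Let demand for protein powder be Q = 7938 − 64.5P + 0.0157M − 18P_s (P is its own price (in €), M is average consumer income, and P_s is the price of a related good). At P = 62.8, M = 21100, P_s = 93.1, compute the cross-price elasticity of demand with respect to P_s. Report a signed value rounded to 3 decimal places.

-0.659

At the given values, Q = 7938 − 64.5(62.8) + 0.0157(21100) − 18(93.1) = 2542.87.
∂Q/∂P_s = -18.
E = (-18) × (93.1/2542.87) = -0.65901…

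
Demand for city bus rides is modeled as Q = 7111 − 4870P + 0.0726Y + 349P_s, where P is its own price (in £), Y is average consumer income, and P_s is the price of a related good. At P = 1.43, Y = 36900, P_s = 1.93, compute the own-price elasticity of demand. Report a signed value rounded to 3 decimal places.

At the given values, Q = 7111 − 4870(1.43) + 0.0726(36900) + 349(1.93) = 3499.41.
∂Q/∂P = −4870.
E = (-4870) × (1.43/3499.41) = -1.99007…

-1.990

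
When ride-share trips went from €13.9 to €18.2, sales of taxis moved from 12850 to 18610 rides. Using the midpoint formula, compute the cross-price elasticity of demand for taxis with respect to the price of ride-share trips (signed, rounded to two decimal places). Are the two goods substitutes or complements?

%ΔQ_{taxis} = (18610 − 12850)/avg = 5760/15730 = 0.366179…
%ΔP_{ride-share trips} = (18.2 − 13.9)/avg = 4.3/16.05 = 0.267912…
E_cross = (5760/15730) / (4.3/16.05) = 1.3667…
E_cross > 0 ⇒ the goods are substitutes.

1.37; substitutes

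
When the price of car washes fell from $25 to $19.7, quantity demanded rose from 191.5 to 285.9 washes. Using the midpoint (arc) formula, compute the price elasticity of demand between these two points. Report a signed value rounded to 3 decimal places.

-1.668

%ΔQ = (285.9 − 191.5) / [(191.5 + 285.9)/2] = 94.4/238.7 = 0.395475…
%ΔP = (19.7 − 25) / [(25 + 19.7)/2] = -5.3/22.35 = -0.237136…
Arc Ed = %ΔQ / %ΔP = (94.4/238.7) / (-5.3/22.35) = -1.66771…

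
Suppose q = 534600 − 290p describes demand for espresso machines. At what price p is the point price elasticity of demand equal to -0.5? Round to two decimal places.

Ed = −290p/(534600 − 290p). Set this equal to -0.5:
290p = 0.5·(534600 − 290p) ⇒ 290p(1 + 0.5) = 0.5·534600
p = 0.5·534600 / (290·1.5) = 614.4827…

614.48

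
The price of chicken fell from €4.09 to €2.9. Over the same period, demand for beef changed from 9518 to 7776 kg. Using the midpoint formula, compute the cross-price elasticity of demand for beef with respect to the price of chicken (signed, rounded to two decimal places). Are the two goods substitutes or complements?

%ΔQ_{beef} = (7776 − 9518)/avg = -1742/8647 = -0.201457…
%ΔP_{chicken} = (2.9 − 4.09)/avg = -1.19/3.495 = -0.340486…
E_cross = (-1742/8647) / (-1.19/3.495) = 0.5916…
E_cross > 0 ⇒ the goods are substitutes.

0.59; substitutes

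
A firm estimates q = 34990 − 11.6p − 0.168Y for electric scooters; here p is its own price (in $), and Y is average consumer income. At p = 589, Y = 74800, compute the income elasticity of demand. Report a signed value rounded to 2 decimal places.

At the given values, q = 34990 − 11.6(589) − 0.168(74800) = 15591.2.
∂q/∂Y = -0.168.
E = (-0.168) × (74800/15591.2) = -0.8059…

-0.81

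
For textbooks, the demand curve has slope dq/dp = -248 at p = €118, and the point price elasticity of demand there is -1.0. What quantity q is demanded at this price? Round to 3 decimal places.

29264.000

Ed = (dq/dp)·(p/q) ⇒ q = (dq/dp)·p/Ed = (-248)·118/(-1.0) = 29264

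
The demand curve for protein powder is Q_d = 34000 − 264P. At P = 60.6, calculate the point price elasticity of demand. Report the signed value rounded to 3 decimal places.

-0.889

dQ_d/dP = −264. At P = 60.6, Q_d = 34000 − 264(60.6) = 18001.6.
Ed = (dQ_d/dP)·(P/Q_d) = −264 × (60.6/18001.6) = -0.88872…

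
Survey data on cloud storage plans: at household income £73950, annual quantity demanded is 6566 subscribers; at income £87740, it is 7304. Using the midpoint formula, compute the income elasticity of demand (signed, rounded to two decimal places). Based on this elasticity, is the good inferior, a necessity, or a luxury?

%ΔQ = (7304 − 6566)/[( 6566 + 7304)/2] = 738/6935 = 0.106416…
%ΔIncome = (87740 − 73950)/[( 73950 + 87740)/2] = 13790/80845 = 0.170573…
E_income = (738/6935) / (13790/80845) = 0.6238…
0 < E_income < 1 ⇒ normal good, necessity.

0.62; necessity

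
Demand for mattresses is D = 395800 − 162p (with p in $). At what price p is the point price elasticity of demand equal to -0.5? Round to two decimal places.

814.40

Ed = −162p/(395800 − 162p). Set this equal to -0.5:
162p = 0.5·(395800 − 162p) ⇒ 162p(1 + 0.5) = 0.5·395800
p = 0.5·395800 / (162·1.5) = 814.4032…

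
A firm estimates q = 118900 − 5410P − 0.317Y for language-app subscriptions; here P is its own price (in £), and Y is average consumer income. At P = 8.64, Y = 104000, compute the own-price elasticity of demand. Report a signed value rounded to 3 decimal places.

-1.193

At the given values, q = 118900 − 5410(8.64) − 0.317(104000) = 39189.6.
∂q/∂P = −5410.
E = (-5410) × (8.64/39189.6) = -1.19272…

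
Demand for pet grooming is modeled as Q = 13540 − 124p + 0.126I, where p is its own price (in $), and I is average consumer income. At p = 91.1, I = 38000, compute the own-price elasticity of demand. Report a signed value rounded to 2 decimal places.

At the given values, Q = 13540 − 124(91.1) + 0.126(38000) = 7031.6.
∂Q/∂p = −124.
E = (-124) × (91.1/7031.6) = -1.6065…

-1.61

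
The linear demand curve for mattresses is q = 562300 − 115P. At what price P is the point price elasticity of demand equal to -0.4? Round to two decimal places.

1397.02

Ed = −115P/(562300 − 115P). Set this equal to -0.4:
115P = 0.4·(562300 − 115P) ⇒ 115P(1 + 0.4) = 0.4·562300
P = 0.4·562300 / (115·1.4) = 1397.0186…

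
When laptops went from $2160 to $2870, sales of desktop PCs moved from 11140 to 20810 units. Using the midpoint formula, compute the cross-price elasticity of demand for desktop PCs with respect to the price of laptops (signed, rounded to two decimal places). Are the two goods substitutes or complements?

%ΔQ_{desktop PCs} = (20810 − 11140)/avg = 9670/15975 = 0.605320…
%ΔP_{laptops} = (2870 − 2160)/avg = 710/2515 = 0.282306…
E_cross = (9670/15975) / (710/2515) = 2.1441…
E_cross > 0 ⇒ the goods are substitutes.

2.14; substitutes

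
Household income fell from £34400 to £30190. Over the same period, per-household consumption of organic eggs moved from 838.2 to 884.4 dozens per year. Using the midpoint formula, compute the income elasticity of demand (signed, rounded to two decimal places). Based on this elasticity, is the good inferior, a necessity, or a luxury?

-0.41; inferior

%ΔQ = (884.4 − 838.2)/[( 838.2 + 884.4)/2] = 46.2/861.3 = 0.053639…
%ΔIncome = (30190 − 34400)/[( 34400 + 30190)/2] = -4210/32295 = -0.130360…
E_income = (46.2/861.3) / (-4210/32295) = -0.4114…
E_income < 0 ⇒ inferior good.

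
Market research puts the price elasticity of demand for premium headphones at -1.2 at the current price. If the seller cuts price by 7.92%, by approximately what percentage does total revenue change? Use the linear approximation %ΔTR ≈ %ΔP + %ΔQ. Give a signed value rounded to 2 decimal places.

+1.58%

%ΔQ ≈ Ed × %ΔP = (-1.2) × (-7.92%) = +9.5040%
%ΔTR ≈ %ΔP + %ΔQ = (-7.92%) + (+9.5040%) = +1.5840%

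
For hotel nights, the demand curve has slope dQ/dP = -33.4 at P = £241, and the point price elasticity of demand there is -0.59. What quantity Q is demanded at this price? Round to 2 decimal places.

Ed = (dQ/dP)·(P/Q) ⇒ Q = (dQ/dP)·P/Ed = (-33.4)·241/(-0.59) = 13643.0508…

13643.05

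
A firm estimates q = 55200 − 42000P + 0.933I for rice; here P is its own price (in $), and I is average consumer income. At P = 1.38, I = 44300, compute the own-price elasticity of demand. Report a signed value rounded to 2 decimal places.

At the given values, q = 55200 − 42000(1.38) + 0.933(44300) = 38571.9.
∂q/∂P = −42000.
E = (-42000) × (1.38/38571.9) = -1.5026…

-1.50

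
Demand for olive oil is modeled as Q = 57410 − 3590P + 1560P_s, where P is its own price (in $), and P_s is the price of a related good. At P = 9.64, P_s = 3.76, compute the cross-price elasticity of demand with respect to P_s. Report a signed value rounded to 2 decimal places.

At the given values, Q = 57410 − 3590(9.64) + 1560(3.76) = 28668.
∂Q/∂P_s = 1560.
E = (1560) × (3.76/28668) = 0.2046…

0.20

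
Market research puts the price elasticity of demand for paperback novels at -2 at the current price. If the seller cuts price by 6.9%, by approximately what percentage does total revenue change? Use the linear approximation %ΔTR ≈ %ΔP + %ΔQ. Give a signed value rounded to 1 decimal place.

%ΔQ ≈ Ed × %ΔP = (-2) × (-6.9%) = +13.8000%
%ΔTR ≈ %ΔP + %ΔQ = (-6.9%) + (+13.8000%) = +6.9000%

+6.9%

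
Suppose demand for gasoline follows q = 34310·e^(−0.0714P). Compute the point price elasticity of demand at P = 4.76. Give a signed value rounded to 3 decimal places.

dq/dP = −0.0714·q = -1743.89. At P = 4.76, q = 24424.2.
Ed = (dq/dP)·(P/q) = (-1743.89) × (4.76/24424.2) = -0.33986…

-0.340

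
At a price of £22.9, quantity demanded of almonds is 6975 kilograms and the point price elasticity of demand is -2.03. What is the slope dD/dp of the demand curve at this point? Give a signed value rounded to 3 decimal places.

Ed = (dD/dp)·(p/D) ⇒ dD/dp = Ed·D/p = (-2.03)·6975/22.9 = -618.30786…

-618.308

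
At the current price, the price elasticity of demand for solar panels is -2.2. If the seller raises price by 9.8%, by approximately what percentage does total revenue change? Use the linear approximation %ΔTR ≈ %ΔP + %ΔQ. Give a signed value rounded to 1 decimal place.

-11.8%

%ΔQ ≈ Ed × %ΔP = (-2.2) × (+9.8%) = -21.5600%
%ΔTR ≈ %ΔP + %ΔQ = (+9.8%) + (-21.5600%) = -11.7600%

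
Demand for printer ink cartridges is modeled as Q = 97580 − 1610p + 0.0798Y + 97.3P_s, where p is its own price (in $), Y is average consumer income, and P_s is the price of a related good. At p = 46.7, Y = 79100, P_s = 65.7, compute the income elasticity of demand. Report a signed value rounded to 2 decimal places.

At the given values, Q = 97580 − 1610(46.7) + 0.0798(79100) + 97.3(65.7) = 35097.79.
∂Q/∂Y = 0.0798.
E = (0.0798) × (79100/35097.79) = 0.1798…

0.18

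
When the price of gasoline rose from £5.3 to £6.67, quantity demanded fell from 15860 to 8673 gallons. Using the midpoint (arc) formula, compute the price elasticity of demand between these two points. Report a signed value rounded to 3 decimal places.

-2.560

%ΔQ = (8673 − 15860) / [(15860 + 8673)/2] = -7187/12266.5 = -0.585904…
%ΔP = (6.67 − 5.3) / [(5.3 + 6.67)/2] = 1.37/5.985 = 0.228905…
Arc Ed = %ΔQ / %ΔP = (-7187/12266.5) / (1.37/5.985) = -2.55959…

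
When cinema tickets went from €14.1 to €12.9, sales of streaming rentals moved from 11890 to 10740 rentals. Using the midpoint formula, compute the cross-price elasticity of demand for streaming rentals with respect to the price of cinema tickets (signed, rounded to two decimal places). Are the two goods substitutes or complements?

1.14; substitutes

%ΔQ_{streaming rentals} = (10740 − 11890)/avg = -1150/11315 = -0.101634…
%ΔP_{cinema tickets} = (12.9 − 14.1)/avg = -1.2/13.5 = -0.088888…
E_cross = (-1150/11315) / (-1.2/13.5) = 1.1433…
E_cross > 0 ⇒ the goods are substitutes.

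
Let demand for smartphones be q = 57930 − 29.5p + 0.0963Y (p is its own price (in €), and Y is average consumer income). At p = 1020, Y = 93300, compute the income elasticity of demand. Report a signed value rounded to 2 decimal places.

At the given values, q = 57930 − 29.5(1020) + 0.0963(93300) = 36824.79.
∂q/∂Y = 0.0963.
E = (0.0963) × (93300/36824.79) = 0.2439…

0.24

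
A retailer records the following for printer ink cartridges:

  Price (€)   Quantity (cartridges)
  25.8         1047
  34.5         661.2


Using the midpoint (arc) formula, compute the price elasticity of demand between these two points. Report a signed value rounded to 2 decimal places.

-1.57

%ΔQ = (661.2 − 1047) / [(1047 + 661.2)/2] = -385.8/854.1 = -0.451703…
%ΔP = (34.5 − 25.8) / [(25.8 + 34.5)/2] = 8.7/30.15 = 0.288557…
Arc Ed = %ΔQ / %ΔP = (-385.8/854.1) / (8.7/30.15) = -1.5653…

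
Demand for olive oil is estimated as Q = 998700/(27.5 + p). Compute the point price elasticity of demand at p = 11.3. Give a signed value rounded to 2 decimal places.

-0.29

dQ/dp = −998700/(27.5 + p)² = -663.394. At p = 11.3, Q = 25739.7.
Ed = (dQ/dp)·(p/Q) = (-663.394) × (11.3/25739.7) = -0.2912…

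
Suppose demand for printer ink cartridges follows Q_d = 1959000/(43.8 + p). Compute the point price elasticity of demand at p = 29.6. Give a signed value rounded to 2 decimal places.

dQ_d/dp = −1959000/(43.8 + p)² = -363.615. At p = 29.6, Q_d = 26689.4.
Ed = (dQ_d/dp)·(p/Q_d) = (-363.615) × (29.6/26689.4) = -0.4032…

-0.40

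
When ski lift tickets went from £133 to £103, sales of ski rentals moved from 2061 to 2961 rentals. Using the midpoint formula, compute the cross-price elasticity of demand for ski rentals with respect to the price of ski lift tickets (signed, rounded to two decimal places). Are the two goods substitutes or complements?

%ΔQ_{ski rentals} = (2961 − 2061)/avg = 900/2511 = 0.358422…
%ΔP_{ski lift tickets} = (103 − 133)/avg = -30/118 = -0.254237…
E_cross = (900/2511) / (-30/118) = -1.4097…
E_cross < 0 ⇒ the goods are complements.

-1.41; complements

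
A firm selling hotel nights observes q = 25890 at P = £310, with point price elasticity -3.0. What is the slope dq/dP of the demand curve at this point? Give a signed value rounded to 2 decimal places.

Ed = (dq/dP)·(P/q) ⇒ dq/dP = Ed·q/P = (-3.0)·25890/310 = -250.5483…

-250.55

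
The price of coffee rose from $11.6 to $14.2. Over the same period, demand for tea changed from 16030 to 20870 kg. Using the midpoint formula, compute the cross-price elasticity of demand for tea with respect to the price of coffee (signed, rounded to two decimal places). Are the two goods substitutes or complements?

%ΔQ_{tea} = (20870 − 16030)/avg = 4840/18450 = 0.262330…
%ΔP_{coffee} = (14.2 − 11.6)/avg = 2.6/12.9 = 0.201550…
E_cross = (4840/18450) / (2.6/12.9) = 1.3015…
E_cross > 0 ⇒ the goods are substitutes.

1.30; substitutes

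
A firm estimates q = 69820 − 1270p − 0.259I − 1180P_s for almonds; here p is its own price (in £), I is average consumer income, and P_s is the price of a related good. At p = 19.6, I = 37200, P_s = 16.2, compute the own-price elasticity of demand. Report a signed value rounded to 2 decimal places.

-1.54

At the given values, q = 69820 − 1270(19.6) − 0.259(37200) − 1180(16.2) = 16177.2.
∂q/∂p = −1270.
E = (-1270) × (19.6/16177.2) = -1.5387…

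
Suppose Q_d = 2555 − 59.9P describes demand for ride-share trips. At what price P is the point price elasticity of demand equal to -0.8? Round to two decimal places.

18.96

Ed = −59.9P/(2555 − 59.9P). Set this equal to -0.8:
59.9P = 0.8·(2555 − 59.9P) ⇒ 59.9P(1 + 0.8) = 0.8·2555
P = 0.8·2555 / (59.9·1.8) = 18.9575…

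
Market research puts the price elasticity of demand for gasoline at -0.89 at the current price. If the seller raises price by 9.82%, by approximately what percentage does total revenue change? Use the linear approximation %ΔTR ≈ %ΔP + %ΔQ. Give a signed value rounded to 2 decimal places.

+1.08%

%ΔQ ≈ Ed × %ΔP = (-0.89) × (+9.82%) = -8.7398%
%ΔTR ≈ %ΔP + %ΔQ = (+9.82%) + (-8.7398%) = +1.0802%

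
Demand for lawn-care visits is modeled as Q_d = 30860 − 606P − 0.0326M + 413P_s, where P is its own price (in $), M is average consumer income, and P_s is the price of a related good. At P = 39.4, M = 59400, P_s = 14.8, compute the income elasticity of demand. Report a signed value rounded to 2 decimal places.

-0.17

At the given values, Q_d = 30860 − 606(39.4) − 0.0326(59400) + 413(14.8) = 11159.56.
∂Q_d/∂M = -0.0326.
E = (-0.0326) × (59400/11159.56) = -0.1735…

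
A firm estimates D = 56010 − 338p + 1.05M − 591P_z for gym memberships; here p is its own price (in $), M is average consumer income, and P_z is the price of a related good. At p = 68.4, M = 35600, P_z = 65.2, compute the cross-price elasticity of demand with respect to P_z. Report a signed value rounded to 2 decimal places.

-1.21

At the given values, D = 56010 − 338(68.4) + 1.05(35600) − 591(65.2) = 31737.6.
∂D/∂P_z = -591.
E = (-591) × (65.2/31737.6) = -1.2141…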